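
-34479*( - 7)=241353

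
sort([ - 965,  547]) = [ - 965, 547] 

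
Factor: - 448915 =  - 5^1*89783^1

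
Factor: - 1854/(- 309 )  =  6 =2^1*3^1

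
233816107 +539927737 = 773743844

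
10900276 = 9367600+1532676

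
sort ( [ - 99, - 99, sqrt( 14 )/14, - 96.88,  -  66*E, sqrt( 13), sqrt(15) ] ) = [- 66*E, - 99,  -  99, - 96.88, sqrt ( 14 ) /14, sqrt (13) , sqrt(15)] 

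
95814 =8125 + 87689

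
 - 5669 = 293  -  5962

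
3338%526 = 182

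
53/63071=53/63071 = 0.00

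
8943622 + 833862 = 9777484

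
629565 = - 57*(- 11045) 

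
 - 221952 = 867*(- 256 )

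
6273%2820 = 633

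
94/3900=47/1950 = 0.02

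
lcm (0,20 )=0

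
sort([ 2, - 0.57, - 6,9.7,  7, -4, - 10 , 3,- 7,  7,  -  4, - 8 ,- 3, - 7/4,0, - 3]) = [ - 10, - 8,-7,-6, - 4,-4 ,-3, - 3 , - 7/4,  -  0.57,0,  2, 3,  7,  7,  9.7 ]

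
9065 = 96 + 8969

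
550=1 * 550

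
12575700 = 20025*628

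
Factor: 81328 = 2^4 * 13^1*17^1* 23^1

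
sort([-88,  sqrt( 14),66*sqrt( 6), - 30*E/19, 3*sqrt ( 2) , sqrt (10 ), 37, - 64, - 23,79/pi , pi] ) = [ - 88, - 64, - 23, - 30*E/19,pi,sqrt( 10),  sqrt (14),3*sqrt(2), 79/pi , 37, 66*sqrt( 6 ) ]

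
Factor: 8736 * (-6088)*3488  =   - 2^13 * 3^1*7^1 * 13^1*109^1*761^1 =- 185508470784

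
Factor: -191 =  - 191^1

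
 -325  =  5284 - 5609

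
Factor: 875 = 5^3* 7^1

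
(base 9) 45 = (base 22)1j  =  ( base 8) 51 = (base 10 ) 41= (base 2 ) 101001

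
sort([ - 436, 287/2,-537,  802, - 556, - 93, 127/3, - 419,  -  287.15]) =[ - 556  , - 537,  -  436,-419, - 287.15, - 93 , 127/3,  287/2 , 802 ] 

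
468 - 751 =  - 283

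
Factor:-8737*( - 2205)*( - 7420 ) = -2^2*3^2*5^2*7^3*53^1*8737^1 = - 142946930700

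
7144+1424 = 8568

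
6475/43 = 6475/43 = 150.58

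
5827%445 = 42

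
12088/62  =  6044/31 = 194.97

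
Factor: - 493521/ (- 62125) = 993/125 = 3^1*5^( - 3)* 331^1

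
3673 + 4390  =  8063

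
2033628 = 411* 4948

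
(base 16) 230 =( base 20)180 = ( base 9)682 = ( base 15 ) 275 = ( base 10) 560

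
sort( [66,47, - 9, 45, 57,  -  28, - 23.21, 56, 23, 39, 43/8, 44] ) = [ - 28, - 23.21, - 9,43/8,23,39,44,45,47,56,57,66 ]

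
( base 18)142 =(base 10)398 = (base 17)167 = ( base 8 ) 616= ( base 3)112202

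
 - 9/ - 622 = 9/622 = 0.01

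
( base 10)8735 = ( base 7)34316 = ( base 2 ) 10001000011111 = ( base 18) 18h5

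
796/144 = 199/36=5.53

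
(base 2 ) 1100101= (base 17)5G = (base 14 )73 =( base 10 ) 101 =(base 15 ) 6b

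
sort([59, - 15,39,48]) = [ - 15,  39,48,59]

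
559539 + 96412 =655951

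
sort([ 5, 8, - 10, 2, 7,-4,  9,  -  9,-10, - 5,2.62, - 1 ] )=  [-10 ,-10  , - 9, - 5, - 4, - 1, 2, 2.62, 5, 7,8,9 ]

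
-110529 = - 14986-95543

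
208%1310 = 208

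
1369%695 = 674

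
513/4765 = 513/4765 =0.11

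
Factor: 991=991^1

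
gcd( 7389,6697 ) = 1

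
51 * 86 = 4386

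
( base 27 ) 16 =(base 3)1020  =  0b100001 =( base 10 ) 33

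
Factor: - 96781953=-3^1*19^1*23^1*73823^1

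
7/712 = 7/712 = 0.01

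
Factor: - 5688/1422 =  - 4 = - 2^2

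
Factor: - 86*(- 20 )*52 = 89440=2^5 * 5^1*13^1 * 43^1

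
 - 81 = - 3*27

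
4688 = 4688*1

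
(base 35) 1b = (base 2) 101110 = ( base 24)1m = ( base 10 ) 46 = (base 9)51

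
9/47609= 9/47609=0.00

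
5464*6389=34909496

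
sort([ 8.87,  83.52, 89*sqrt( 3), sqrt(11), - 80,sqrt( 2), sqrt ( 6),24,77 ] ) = [- 80, sqrt(2),  sqrt( 6), sqrt( 11),8.87,24, 77, 83.52, 89*sqrt (3 ) ]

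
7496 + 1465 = 8961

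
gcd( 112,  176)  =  16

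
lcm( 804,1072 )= 3216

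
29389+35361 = 64750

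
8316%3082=2152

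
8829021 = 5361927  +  3467094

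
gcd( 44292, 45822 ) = 6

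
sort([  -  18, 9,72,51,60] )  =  [  -  18,  9,  51,60,72]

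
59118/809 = 73 + 61/809 = 73.08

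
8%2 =0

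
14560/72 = 202 + 2/9 = 202.22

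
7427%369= 47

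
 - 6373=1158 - 7531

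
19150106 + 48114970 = 67265076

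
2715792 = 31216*87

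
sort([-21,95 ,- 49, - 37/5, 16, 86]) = [ - 49,-21, - 37/5 , 16,86 , 95 ] 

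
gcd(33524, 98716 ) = 116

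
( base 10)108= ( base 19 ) 5D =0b1101100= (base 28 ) 3O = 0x6C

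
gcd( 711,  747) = 9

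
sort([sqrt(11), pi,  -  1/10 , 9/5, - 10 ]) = [ - 10, - 1/10, 9/5,pi,sqrt (11) ] 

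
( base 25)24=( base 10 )54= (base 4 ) 312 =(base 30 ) 1O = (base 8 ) 66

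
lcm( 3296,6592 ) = 6592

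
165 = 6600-6435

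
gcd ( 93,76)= 1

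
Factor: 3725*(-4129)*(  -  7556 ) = 2^2 * 5^2 * 149^1* 1889^1* 4129^1 = 116215246900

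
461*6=2766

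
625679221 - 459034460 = 166644761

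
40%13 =1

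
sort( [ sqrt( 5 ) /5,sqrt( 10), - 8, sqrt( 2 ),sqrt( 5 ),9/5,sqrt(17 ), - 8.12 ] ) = [ - 8.12, - 8,sqrt( 5 ) /5  ,  sqrt(2),9/5, sqrt(5 ),sqrt(10 ), sqrt( 17)] 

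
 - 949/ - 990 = 949/990 = 0.96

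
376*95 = 35720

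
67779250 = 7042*9625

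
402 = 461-59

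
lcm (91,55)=5005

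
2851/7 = 407 + 2/7=407.29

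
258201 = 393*657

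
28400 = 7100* 4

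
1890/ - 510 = -4 + 5/17 = -3.71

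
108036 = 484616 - 376580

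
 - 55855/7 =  - 55855/7 =- 7979.29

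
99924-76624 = 23300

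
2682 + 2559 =5241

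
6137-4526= 1611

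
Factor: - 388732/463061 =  - 2^2*53^( - 1)*157^1*619^1*8737^( - 1 ) 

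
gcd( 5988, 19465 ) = 1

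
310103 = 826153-516050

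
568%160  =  88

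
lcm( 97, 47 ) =4559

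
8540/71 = 120+20/71=120.28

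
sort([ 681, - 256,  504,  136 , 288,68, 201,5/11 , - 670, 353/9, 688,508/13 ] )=[ - 670, - 256,5/11,508/13,353/9,68,136, 201,  288,  504,681, 688]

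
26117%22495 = 3622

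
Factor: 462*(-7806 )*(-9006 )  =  32478986232 = 2^3*3^3*7^1*11^1*19^1*79^1*1301^1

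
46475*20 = 929500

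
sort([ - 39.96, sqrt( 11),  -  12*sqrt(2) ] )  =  [ - 39.96 , - 12*sqrt ( 2),sqrt(11)]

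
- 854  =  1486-2340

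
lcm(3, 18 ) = 18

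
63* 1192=75096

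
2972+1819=4791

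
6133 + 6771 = 12904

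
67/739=67/739 = 0.09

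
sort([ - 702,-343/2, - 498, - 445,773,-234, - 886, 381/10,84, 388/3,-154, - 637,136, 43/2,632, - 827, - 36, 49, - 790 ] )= [ - 886, - 827, - 790 , - 702,  -  637, - 498, - 445  , - 234 , - 343/2, - 154, - 36,43/2,381/10,49 , 84,388/3,136, 632, 773 ]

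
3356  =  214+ 3142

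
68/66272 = 17/16568 = 0.00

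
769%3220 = 769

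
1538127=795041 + 743086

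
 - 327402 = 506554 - 833956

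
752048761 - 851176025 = -99127264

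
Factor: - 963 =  - 3^2 * 107^1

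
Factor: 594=2^1*3^3 *11^1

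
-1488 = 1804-3292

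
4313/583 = 7 + 232/583 = 7.40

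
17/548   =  17/548 = 0.03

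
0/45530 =0= 0.00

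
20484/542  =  10242/271=37.79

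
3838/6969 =38/69 = 0.55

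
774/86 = 9 = 9.00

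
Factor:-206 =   -  2^1*103^1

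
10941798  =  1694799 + 9246999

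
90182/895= 90182/895  =  100.76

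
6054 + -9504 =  - 3450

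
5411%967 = 576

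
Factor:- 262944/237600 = -3^ ( -1)*5^( - 2 )*83^1=- 83/75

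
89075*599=53355925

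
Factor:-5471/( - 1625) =5^( - 3 )*13^(-1)* 5471^1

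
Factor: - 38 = -2^1*19^1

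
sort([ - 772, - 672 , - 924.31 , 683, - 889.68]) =[ - 924.31,-889.68 , - 772, - 672,  683]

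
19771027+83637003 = 103408030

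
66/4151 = 66/4151 = 0.02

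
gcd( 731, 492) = 1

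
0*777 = 0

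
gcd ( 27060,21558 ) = 6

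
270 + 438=708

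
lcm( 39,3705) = 3705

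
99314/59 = 99314/59 = 1683.29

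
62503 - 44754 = 17749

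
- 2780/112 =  - 695/28= -24.82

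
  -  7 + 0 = -7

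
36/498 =6/83 = 0.07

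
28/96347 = 28/96347= 0.00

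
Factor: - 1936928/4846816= - 7^1*13^( -1)*61^( - 1 )*191^(- 1)*8647^1 =-60529/151463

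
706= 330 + 376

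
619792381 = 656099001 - 36306620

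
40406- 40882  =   - 476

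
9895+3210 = 13105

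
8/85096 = 1/10637 = 0.00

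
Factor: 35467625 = 5^3*283741^1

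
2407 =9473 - 7066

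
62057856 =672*92348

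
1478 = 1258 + 220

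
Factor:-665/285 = - 7/3 = -3^(-1)*7^1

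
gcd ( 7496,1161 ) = 1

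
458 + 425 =883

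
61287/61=1004 + 43/61 = 1004.70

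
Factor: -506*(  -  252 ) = 2^3*3^2*7^1 * 11^1 *23^1 = 127512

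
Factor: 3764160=2^6 * 3^2*5^1*1307^1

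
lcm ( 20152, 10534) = 463496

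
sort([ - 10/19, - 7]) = [ - 7,-10/19]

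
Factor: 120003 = 3^1*13^1*17^1*181^1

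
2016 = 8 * 252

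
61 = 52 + 9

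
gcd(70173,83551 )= 1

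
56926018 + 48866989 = 105793007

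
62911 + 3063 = 65974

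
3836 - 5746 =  - 1910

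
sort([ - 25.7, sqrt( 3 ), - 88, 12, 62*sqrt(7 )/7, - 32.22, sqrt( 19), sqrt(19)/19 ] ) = [ - 88, - 32.22, - 25.7,sqrt (19)/19 , sqrt( 3), sqrt(19), 12, 62*sqrt(7)/7] 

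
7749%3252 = 1245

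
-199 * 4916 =-978284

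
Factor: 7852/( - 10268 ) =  - 13^1*17^( - 1) =- 13/17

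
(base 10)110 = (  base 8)156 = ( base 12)92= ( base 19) 5F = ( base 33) 3b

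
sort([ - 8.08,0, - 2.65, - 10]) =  [ - 10, - 8.08,-2.65, 0]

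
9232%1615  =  1157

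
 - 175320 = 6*( - 29220)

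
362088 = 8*45261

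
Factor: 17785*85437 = 1519497045 =3^2*5^1*11^1 *863^1*3557^1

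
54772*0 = 0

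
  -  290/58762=-145/29381= - 0.00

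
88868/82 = 1083 + 31/41 = 1083.76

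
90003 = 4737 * 19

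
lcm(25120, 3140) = 25120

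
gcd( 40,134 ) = 2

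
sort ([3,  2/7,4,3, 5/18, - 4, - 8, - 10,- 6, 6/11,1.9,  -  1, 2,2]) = [ - 10, - 8, - 6,-4, - 1, 5/18 , 2/7, 6/11, 1.9, 2, 2,3,3,4 ]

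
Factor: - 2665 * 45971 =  - 122512715 = -5^1*13^1 * 41^1*45971^1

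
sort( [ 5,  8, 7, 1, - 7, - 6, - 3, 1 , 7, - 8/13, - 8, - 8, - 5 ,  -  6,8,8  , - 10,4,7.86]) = [-10, - 8,  -  8,-7,-6, - 6, - 5,  -  3, - 8/13,1,1,  4 , 5,7,7 , 7.86 , 8,8,  8 ]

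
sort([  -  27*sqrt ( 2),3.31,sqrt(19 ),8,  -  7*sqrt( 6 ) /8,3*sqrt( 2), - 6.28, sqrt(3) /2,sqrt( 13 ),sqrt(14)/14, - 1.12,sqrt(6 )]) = [ - 27*sqrt(2 ),-6.28, - 7*sqrt(6 ) /8, - 1.12, sqrt( 14 ) /14, sqrt( 3)/2, sqrt(6),  3.31 , sqrt(13 ),3*sqrt(2 ), sqrt (19 ),8]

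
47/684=47/684 = 0.07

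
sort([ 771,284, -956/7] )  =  [ - 956/7,284,  771] 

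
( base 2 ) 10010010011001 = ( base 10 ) 9369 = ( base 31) 9n7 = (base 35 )7MO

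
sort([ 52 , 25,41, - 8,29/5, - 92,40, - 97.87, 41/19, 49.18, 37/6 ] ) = [ - 97.87, - 92, -8, 41/19, 29/5, 37/6,25,40,  41,49.18,52 ] 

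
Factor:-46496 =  - 2^5 * 1453^1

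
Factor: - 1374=  -  2^1*3^1*229^1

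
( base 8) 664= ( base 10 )436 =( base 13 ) 277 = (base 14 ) 232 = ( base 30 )EG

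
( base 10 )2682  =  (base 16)a7a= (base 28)3BM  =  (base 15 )BDC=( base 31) 2OG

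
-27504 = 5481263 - 5508767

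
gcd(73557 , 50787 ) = 99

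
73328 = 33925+39403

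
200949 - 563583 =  - 362634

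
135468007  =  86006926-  - 49461081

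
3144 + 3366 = 6510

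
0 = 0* ( - 24814)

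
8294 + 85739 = 94033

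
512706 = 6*85451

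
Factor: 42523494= 2^1*3^1*13^1*17^1*32069^1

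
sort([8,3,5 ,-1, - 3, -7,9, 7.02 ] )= [ - 7,-3, - 1,3, 5,  7.02,  8 , 9 ] 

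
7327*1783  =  13064041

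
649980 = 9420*69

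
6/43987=6/43987  =  0.00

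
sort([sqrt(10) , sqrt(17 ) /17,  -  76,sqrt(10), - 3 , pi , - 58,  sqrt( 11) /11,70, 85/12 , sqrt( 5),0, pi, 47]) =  [ -76, - 58 ,- 3 , 0 , sqrt(17)/17, sqrt( 11) /11 , sqrt(5),pi,  pi , sqrt( 10 ),sqrt (10) , 85/12, 47,70 ]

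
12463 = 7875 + 4588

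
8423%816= 263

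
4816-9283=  - 4467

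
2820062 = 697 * 4046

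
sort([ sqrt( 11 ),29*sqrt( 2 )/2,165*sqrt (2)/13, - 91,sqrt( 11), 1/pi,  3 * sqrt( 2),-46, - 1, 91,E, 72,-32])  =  [-91, - 46, - 32,-1,1/pi, E,sqrt( 11 ) , sqrt( 11 ) , 3*sqrt(2),  165*sqrt(2 )/13,29*sqrt( 2 )/2,72,91] 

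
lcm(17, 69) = 1173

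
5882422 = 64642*91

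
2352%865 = 622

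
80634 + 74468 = 155102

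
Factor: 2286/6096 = 3/8= 2^ ( - 3)*3^1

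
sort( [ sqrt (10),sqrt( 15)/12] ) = [ sqrt( 15)/12,sqrt(10)] 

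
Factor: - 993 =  - 3^1*331^1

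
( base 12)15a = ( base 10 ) 214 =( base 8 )326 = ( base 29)7b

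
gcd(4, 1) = 1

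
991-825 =166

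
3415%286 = 269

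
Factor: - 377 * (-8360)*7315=2^3*5^2 * 7^1*11^2*13^1*19^2*29^1  =  23054831800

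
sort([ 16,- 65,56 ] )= [ - 65,16 , 56] 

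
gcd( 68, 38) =2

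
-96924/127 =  - 764 + 104/127 = -763.18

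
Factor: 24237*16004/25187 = 387888948/25187 = 2^2*3^2*89^(-1)*283^( - 1)*2693^1 *4001^1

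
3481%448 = 345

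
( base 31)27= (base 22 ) 33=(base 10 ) 69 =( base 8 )105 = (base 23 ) 30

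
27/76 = 27/76 = 0.36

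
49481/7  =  49481/7 = 7068.71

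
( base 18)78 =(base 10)134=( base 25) 59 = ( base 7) 251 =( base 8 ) 206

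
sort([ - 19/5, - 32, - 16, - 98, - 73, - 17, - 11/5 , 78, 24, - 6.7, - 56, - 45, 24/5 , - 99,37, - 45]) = [-99, - 98, - 73,-56,  -  45,- 45,-32, - 17,  -  16, - 6.7, - 19/5 , - 11/5, 24/5, 24, 37, 78]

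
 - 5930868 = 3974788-9905656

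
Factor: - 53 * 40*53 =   -  112360 = - 2^3*5^1*53^2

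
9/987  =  3/329 = 0.01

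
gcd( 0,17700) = 17700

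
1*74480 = 74480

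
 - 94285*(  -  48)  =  4525680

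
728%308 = 112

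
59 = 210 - 151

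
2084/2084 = 1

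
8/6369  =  8/6369 = 0.00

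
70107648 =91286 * 768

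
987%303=78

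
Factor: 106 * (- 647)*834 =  - 57197388 = - 2^2*3^1 * 53^1*139^1 * 647^1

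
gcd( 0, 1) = 1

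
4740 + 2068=6808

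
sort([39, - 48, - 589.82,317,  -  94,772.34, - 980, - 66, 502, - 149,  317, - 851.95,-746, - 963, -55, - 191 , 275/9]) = [-980, - 963,  -  851.95, - 746,-589.82,  -  191,-149, -94 , - 66 ,-55,  -  48,275/9 , 39, 317,317,502,772.34]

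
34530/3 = 11510 = 11510.00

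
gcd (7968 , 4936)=8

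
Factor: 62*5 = 2^1*5^1 * 31^1 =310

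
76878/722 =106 + 173/361 = 106.48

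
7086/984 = 7 + 33/164 = 7.20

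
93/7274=93/7274 = 0.01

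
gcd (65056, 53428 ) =76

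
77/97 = 77/97 = 0.79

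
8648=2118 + 6530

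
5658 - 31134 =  -25476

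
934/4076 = 467/2038 = 0.23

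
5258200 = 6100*862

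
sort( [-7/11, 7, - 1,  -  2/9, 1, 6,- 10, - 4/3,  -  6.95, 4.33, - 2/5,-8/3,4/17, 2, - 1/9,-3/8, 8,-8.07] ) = [- 10,-8.07, - 6.95,  -  8/3,-4/3,- 1, - 7/11, - 2/5,  -  3/8,-2/9, - 1/9, 4/17, 1, 2, 4.33 , 6, 7,  8 ]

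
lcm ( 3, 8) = 24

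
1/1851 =1/1851 = 0.00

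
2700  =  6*450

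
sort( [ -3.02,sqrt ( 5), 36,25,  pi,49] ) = [-3.02,  sqrt(5), pi,25, 36, 49 ] 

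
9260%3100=3060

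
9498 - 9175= 323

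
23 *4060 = 93380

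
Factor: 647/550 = 2^( - 1) *5^(-2 )*11^( - 1 )*647^1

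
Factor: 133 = 7^1*19^1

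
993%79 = 45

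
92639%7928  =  5431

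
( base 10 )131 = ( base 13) A1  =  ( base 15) 8B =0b10000011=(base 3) 11212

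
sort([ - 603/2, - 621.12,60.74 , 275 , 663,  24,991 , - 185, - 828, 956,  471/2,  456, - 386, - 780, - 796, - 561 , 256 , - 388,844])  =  [ - 828,-796,-780,-621.12,  -  561,-388, - 386 , - 603/2,  -  185,24,60.74,471/2 , 256,275,456,663,844,956,991] 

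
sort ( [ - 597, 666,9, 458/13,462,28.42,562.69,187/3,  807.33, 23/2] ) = [-597,9 , 23/2, 28.42,458/13,187/3,462,562.69, 666,807.33]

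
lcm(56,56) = 56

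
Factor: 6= 2^1 * 3^1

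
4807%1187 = 59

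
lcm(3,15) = 15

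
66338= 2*33169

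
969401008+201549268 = 1170950276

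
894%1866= 894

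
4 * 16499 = 65996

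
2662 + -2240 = 422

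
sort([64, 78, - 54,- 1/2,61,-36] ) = [- 54, - 36,-1/2,61,  64,  78 ] 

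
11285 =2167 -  - 9118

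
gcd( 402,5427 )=201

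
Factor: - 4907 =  - 7^1*701^1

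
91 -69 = 22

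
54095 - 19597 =34498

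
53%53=0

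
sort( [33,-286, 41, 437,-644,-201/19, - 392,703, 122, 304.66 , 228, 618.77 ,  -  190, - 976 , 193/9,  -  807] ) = [ - 976, - 807, - 644, - 392,- 286, - 190, -201/19,193/9, 33,41, 122,228, 304.66 , 437,618.77,  703]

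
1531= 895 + 636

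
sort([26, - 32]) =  [ - 32, 26]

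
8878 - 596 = 8282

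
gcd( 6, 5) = 1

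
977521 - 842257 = 135264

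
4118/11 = 374 +4/11 = 374.36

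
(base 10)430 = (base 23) IG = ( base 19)13C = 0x1ae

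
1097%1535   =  1097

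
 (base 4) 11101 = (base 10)337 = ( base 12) 241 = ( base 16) 151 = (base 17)12e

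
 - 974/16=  - 61 + 1/8= - 60.88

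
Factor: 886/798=443/399 = 3^( - 1)*7^(-1 )*19^( - 1)*443^1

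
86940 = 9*9660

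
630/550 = 63/55 = 1.15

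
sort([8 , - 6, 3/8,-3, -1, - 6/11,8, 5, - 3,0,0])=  [ - 6, - 3, - 3, - 1, - 6/11, 0, 0,3/8,5,8,8]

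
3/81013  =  3/81013 = 0.00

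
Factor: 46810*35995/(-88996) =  - 2^ ( - 1 ) *5^2*19^(-1)*23^1*31^1*151^1*313^1*1171^( - 1) = - 842462975/44498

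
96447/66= 1461+7/22 = 1461.32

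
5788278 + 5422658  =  11210936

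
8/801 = 8/801 = 0.01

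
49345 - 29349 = 19996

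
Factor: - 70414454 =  - 2^1*11^1 * 23^1*31^1*67^2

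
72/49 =1 + 23/49 = 1.47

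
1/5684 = 1/5684 = 0.00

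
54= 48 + 6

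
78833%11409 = 10379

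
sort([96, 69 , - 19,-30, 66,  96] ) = [  -  30,  -  19,66,69,96, 96] 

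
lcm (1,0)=0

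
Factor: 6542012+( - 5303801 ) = 3^2 * 13^1*19^1*557^1 =1238211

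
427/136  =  427/136 = 3.14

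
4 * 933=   3732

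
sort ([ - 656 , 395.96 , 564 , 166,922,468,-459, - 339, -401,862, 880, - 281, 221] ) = [ - 656 , - 459, - 401, - 339, - 281, 166, 221, 395.96 , 468, 564,862,880, 922 ]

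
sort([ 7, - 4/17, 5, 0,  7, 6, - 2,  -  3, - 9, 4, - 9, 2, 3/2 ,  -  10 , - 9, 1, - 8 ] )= [ - 10,-9,  -  9,  -  9 , - 8, - 3,- 2,-4/17,0,1 , 3/2,2,4, 5, 6, 7, 7 ] 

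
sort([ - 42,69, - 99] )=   [ - 99, - 42, 69]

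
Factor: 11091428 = 2^2 * 23^1*31^1*3889^1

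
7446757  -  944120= 6502637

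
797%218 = 143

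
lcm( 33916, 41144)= 2509784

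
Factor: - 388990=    - 2^1*5^1*7^1*5557^1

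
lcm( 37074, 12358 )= 37074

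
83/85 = 83/85  =  0.98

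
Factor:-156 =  - 2^2*3^1*13^1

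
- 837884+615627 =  - 222257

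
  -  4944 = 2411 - 7355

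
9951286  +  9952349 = 19903635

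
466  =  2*233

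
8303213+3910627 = 12213840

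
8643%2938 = 2767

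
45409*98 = 4450082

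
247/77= 247/77= 3.21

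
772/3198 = 386/1599 = 0.24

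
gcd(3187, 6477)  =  1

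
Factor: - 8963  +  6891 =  - 2072 = -  2^3*7^1*37^1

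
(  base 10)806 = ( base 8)1446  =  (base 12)572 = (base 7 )2231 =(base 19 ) 248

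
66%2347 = 66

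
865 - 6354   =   -5489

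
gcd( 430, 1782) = 2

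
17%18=17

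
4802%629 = 399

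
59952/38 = 1577+13/19 = 1577.68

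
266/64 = 133/32 = 4.16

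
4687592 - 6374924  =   - 1687332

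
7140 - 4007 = 3133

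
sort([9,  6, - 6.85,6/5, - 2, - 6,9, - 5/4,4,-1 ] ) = [ - 6.85, - 6, -2,-5/4, - 1, 6/5,4,6, 9, 9] 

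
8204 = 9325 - 1121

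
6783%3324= 135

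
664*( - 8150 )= - 5411600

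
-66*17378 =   -  1146948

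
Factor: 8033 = 29^1*277^1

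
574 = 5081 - 4507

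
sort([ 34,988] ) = [ 34,988 ] 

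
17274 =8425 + 8849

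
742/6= 371/3 = 123.67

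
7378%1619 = 902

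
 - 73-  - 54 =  - 19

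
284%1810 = 284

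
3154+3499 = 6653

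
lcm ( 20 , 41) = 820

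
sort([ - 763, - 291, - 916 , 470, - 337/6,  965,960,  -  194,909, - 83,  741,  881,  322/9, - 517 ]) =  [-916,-763, - 517  ,  -  291, - 194 ,-83, - 337/6,322/9,470,741,  881,909, 960,965]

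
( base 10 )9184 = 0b10001111100000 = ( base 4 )2033200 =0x23E0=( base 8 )21740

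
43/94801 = 43/94801 = 0.00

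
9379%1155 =139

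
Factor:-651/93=-7^1=- 7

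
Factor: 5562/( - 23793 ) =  - 18/77 = - 2^1* 3^2*7^( - 1 )*11^ (-1 ) 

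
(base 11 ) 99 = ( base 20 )58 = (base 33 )39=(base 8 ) 154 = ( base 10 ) 108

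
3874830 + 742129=4616959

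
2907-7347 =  - 4440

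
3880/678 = 5 + 245/339 = 5.72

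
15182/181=83 + 159/181 = 83.88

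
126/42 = 3 = 3.00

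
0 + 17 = 17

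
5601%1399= 5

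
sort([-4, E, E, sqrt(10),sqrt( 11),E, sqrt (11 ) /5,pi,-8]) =[ - 8 , - 4,  sqrt(11 ) /5, E, E,E, pi , sqrt( 10 ), sqrt( 11 )] 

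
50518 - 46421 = 4097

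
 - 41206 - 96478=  - 137684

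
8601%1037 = 305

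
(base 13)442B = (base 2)10010100011101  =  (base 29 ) b8i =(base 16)251d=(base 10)9501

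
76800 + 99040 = 175840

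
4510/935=4  +  14/17 = 4.82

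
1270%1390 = 1270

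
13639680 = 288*47360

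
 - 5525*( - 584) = 3226600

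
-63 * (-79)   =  4977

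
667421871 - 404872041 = 262549830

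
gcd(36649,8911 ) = 67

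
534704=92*5812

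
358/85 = 4 + 18/85 = 4.21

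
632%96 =56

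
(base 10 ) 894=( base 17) 31A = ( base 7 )2415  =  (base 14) 47c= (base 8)1576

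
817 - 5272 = - 4455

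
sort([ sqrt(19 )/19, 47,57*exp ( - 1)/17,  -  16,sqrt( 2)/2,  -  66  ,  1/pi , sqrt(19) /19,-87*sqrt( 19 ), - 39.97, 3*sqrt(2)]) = [ - 87*sqrt (19 ),-66,  -  39.97, - 16, sqrt(19 ) /19, sqrt( 19 ) /19, 1/pi,sqrt(2 )/2,57*exp( - 1 ) /17 , 3*sqrt( 2), 47]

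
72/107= 72/107  =  0.67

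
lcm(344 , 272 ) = 11696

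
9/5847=3/1949 = 0.00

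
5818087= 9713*599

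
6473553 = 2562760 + 3910793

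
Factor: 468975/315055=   3^1*5^1*13^1*  131^ (-1) = 195/131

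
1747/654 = 1747/654 = 2.67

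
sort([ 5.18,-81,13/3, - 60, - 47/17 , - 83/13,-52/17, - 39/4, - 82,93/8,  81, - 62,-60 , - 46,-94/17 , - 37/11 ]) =[  -  82, - 81 , - 62 , - 60, - 60, - 46, - 39/4, - 83/13, - 94/17, - 37/11, - 52/17, - 47/17,  13/3, 5.18, 93/8, 81 ] 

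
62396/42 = 31198/21 = 1485.62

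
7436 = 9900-2464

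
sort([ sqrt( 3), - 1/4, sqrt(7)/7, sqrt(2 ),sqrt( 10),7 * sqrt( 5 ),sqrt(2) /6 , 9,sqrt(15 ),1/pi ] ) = [ - 1/4,sqrt(2)/6, 1/pi,sqrt(7 )/7,sqrt(2), sqrt(3),sqrt (10 ),sqrt(15),9, 7 * sqrt( 5 )]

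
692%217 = 41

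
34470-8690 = 25780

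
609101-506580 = 102521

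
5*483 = 2415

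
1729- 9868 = - 8139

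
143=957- 814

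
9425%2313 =173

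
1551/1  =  1551 = 1551.00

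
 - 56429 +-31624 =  - 88053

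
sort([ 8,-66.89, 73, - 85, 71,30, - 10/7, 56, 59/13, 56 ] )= [-85, - 66.89, - 10/7,  59/13 , 8,30, 56, 56,71,73 ]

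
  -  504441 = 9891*(  -  51)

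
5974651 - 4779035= 1195616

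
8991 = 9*999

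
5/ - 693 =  - 5/693 = - 0.01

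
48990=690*71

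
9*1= 9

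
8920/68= 2230/17= 131.18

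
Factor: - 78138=-2^1*3^3*1447^1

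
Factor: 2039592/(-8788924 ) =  - 509898/2197231 = -2^1*3^1*17^1*41^(  -  1)*4999^1*53591^ ( -1)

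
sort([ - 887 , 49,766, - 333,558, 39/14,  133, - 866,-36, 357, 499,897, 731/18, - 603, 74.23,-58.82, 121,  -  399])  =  [-887,-866,- 603,-399,  -  333, - 58.82, - 36, 39/14, 731/18, 49,74.23, 121, 133,357,499, 558, 766, 897 ] 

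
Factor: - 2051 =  - 7^1*293^1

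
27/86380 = 27/86380 = 0.00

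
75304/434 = 37652/217 = 173.51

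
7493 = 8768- 1275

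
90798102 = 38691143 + 52106959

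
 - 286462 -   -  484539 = 198077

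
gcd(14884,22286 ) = 2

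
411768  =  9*45752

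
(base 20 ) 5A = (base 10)110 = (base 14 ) 7c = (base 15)75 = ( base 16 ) 6e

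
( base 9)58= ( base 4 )311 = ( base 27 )1Q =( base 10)53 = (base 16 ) 35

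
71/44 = 1 + 27/44=1.61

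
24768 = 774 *32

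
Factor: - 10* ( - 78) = 780 =2^2*3^1*5^1 * 13^1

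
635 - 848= -213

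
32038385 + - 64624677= -32586292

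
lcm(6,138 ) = 138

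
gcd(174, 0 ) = 174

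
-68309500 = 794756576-863066076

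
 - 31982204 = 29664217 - 61646421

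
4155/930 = 277/62= 4.47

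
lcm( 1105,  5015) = 65195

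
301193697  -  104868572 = 196325125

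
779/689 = 779/689= 1.13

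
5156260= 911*5660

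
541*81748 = 44225668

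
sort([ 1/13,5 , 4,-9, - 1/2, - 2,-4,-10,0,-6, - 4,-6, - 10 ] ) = [-10, -10,-9, -6,  -  6 ,- 4,-4, - 2,-1/2, 0 , 1/13, 4, 5 ] 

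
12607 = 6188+6419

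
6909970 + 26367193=33277163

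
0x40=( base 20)34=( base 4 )1000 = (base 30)24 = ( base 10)64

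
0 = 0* 575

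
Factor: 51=3^1*17^1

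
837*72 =60264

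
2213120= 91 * 24320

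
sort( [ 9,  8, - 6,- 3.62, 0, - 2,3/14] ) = [ - 6,-3.62,  -  2, 0, 3/14,8,9]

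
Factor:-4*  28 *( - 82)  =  9184 = 2^5*7^1*41^1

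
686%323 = 40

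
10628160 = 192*55355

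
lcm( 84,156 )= 1092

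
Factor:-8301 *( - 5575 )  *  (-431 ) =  -19945850325 = - 3^1*5^2*223^1*431^1*2767^1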